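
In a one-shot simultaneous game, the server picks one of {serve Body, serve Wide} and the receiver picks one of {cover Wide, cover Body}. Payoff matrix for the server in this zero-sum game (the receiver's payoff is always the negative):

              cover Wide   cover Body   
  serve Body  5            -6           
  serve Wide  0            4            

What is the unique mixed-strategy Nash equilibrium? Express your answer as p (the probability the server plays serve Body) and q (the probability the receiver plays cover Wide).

p = 4/15, q = 2/3

The server's mix must leave the receiver indifferent between cover Wide and cover Body.
  the receiver's payoff to cover Wide: p·(-5) + (1−p)·0 = -5p
  the receiver's payoff to cover Body: p·6 + (1−p)·(-4) = 10p - 4
  -5p = 10p - 4  ⇒  -15p = -4  ⇒  p = 4/15.
The receiver's mix must leave the server indifferent between serve Body and serve Wide.
  the server's payoff to serve Body: q·5 + (1−q)·(-6) = 11q - 6
  the server's payoff to serve Wide: q·0 + (1−q)·4 = -4q + 4
  11q - 6 = -4q + 4  ⇒  15q = 10  ⇒  q = 2/3.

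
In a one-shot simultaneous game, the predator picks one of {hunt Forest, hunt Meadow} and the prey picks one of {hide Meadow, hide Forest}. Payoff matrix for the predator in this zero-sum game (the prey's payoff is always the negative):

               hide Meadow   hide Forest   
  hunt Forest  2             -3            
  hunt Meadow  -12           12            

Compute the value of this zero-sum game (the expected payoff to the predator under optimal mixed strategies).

Set the predator's expected payoff from hunt Forest equal to that from hunt Meadow:
  the predator's payoff from hunt Forest: q·2 + (1−q)·(-3) = 5q - 3
  the predator's payoff from hunt Meadow: q·(-12) + (1−q)·12 = -24q + 12
  5q - 3 = -24q + 12  ⇒  29q = 15  ⇒  q = 15/29.
The value is the predator's expected payoff against this mix (using hunt Forest): (15/29)·2 + (14/29)·(-3) = -12/29.

v = -12/29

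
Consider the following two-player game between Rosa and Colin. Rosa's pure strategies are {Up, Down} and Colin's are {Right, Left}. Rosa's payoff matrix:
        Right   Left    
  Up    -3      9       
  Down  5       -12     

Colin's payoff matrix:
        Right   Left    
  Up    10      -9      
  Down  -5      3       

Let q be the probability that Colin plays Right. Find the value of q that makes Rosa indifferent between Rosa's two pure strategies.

For Rosa to be willing to mix, Rosa must be indifferent between Up and Down, which pins down Colin's mix.
  Rosa's expected payoff from Up: q·(-3) + (1−q)·9 = -12q + 9
  Rosa's expected payoff from Down: q·5 + (1−q)·(-12) = 17q - 12
  -12q + 9 = 17q - 12  ⇒  -29q = -21  ⇒  q = 21/29.

q = 21/29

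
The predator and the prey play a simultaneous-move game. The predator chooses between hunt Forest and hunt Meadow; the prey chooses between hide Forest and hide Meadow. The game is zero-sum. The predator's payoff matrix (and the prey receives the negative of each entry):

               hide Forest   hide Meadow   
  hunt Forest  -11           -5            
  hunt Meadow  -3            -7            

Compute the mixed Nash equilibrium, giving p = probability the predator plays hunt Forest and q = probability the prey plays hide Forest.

p = 2/5, q = 1/5

In a mixed equilibrium the prey is indifferent between hide Forest and hide Meadow; this condition fixes p.
  the prey's payoff from hide Forest: p·11 + (1−p)·3 = 8p + 3
  the prey's payoff from hide Meadow: p·5 + (1−p)·7 = -2p + 7
  8p + 3 = -2p + 7  ⇒  10p = 4  ⇒  p = 2/5.
The prey's mix must leave the predator indifferent between hunt Forest and hunt Meadow.
  the predator's expected payoff from hunt Forest: q·(-11) + (1−q)·(-5) = -6q - 5
  the predator's expected payoff from hunt Meadow: q·(-3) + (1−q)·(-7) = 4q - 7
  -6q - 5 = 4q - 7  ⇒  -10q = -2  ⇒  q = 1/5.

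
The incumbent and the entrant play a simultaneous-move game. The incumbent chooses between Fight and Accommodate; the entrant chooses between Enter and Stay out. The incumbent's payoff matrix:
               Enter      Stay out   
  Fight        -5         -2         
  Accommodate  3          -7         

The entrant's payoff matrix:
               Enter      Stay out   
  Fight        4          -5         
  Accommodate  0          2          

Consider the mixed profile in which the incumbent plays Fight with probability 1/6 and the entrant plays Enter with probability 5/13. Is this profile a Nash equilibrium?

Given the incumbent's mix p = 1/6, the entrant's payoff from Enter is 2/3 but from Stay out is 5/6. The entrant strictly prefers Stay out, so the entrant would not mix.
So the proposed profile is not a Nash equilibrium.

No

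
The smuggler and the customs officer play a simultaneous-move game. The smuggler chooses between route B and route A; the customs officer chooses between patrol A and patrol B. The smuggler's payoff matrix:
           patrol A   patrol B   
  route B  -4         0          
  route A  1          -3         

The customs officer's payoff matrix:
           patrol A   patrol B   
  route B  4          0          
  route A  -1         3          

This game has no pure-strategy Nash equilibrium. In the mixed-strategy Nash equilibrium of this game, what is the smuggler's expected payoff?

The customs officer's mix must leave the smuggler indifferent between route B and route A.
  the smuggler's expected payoff from route B: q·(-4) + (1−q)·0 = -4q
  the smuggler's expected payoff from route A: q·1 + (1−q)·(-3) = 4q - 3
  -4q = 4q - 3  ⇒  -8q = -3  ⇒  q = 3/8.
At equilibrium the smuggler is indifferent across rows, so the smuggler's payoff equals the payoff from route B: (3/8)·(-4) + (5/8)·0 = -3/2.

-3/2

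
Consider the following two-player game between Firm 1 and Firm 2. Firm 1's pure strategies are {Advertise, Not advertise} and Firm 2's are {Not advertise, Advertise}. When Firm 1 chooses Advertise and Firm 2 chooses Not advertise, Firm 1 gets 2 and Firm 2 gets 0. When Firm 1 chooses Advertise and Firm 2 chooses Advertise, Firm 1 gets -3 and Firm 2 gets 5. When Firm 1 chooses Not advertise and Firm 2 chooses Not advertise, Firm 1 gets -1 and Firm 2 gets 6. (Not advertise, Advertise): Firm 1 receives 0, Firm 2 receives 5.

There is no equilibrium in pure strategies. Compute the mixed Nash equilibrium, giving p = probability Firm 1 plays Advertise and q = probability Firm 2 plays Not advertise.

p = 1/6, q = 1/2

Set Firm 2's expected payoff from Not advertise equal to that from Advertise:
  Firm 2's payoff from Not advertise: p·0 + (1−p)·6 = -6p + 6
  Firm 2's payoff from Advertise: p·5 + (1−p)·5 = 5
  -6p + 6 = 5  ⇒  -6p = -1  ⇒  p = 1/6.
In a mixed equilibrium Firm 1 is indifferent between Advertise and Not advertise; this condition fixes q.
  Firm 1's payoff to Advertise: q·2 + (1−q)·(-3) = 5q - 3
  Firm 1's payoff to Not advertise: q·(-1) + (1−q)·0 = -q
  5q - 3 = -q  ⇒  6q = 3  ⇒  q = 1/2.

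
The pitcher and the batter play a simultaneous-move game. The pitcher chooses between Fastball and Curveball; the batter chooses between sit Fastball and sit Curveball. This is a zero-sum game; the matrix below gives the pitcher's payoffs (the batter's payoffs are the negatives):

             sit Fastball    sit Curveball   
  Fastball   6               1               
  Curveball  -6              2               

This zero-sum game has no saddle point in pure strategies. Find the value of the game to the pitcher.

v = 18/13

Set the pitcher's expected payoff from Fastball equal to that from Curveball:
  the pitcher's expected payoff from Fastball: q·6 + (1−q)·1 = 5q + 1
  the pitcher's expected payoff from Curveball: q·(-6) + (1−q)·2 = -8q + 2
  5q + 1 = -8q + 2  ⇒  13q = 1  ⇒  q = 1/13.
The value is the pitcher's expected payoff against this mix (using Fastball): (1/13)·6 + (12/13)·1 = 18/13.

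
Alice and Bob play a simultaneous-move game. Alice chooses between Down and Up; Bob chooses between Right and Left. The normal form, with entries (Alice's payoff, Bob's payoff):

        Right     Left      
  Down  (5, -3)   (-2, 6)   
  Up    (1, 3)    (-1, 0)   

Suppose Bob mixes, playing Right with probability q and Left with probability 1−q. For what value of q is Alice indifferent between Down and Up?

Alice's indifference between Down and Up determines Bob's mixing probability q:
  Alice's payoff from Down: q·5 + (1−q)·(-2) = 7q - 2
  Alice's payoff from Up: q·1 + (1−q)·(-1) = 2q - 1
  7q - 2 = 2q - 1  ⇒  5q = 1  ⇒  q = 1/5.

q = 1/5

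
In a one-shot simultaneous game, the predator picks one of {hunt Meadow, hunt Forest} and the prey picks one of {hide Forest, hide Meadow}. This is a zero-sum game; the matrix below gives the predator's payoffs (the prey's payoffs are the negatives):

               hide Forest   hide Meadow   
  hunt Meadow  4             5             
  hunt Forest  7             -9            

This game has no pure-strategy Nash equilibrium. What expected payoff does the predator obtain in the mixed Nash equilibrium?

71/17

For the predator to be willing to mix, the predator must be indifferent between hunt Meadow and hunt Forest, which pins down the prey's mix.
  the predator's expected payoff from hunt Meadow: q·4 + (1−q)·5 = -q + 5
  the predator's expected payoff from hunt Forest: q·7 + (1−q)·(-9) = 16q - 9
  -q + 5 = 16q - 9  ⇒  -17q = -14  ⇒  q = 14/17.
At equilibrium the predator is indifferent across rows, so the predator's payoff equals the payoff from hunt Meadow: (14/17)·4 + (3/17)·5 = 71/17.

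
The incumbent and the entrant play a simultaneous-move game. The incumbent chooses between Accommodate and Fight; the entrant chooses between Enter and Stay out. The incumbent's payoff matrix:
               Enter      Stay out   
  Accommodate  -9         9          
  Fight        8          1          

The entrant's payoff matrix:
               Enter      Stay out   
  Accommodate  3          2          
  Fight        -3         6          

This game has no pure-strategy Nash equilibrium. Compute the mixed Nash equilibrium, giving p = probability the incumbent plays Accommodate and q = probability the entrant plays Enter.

The incumbent's mix must leave the entrant indifferent between Enter and Stay out.
  the entrant's payoff to Enter: p·3 + (1−p)·(-3) = 6p - 3
  the entrant's payoff to Stay out: p·2 + (1−p)·6 = -4p + 6
  6p - 3 = -4p + 6  ⇒  10p = 9  ⇒  p = 9/10.
Set the incumbent's expected payoff from Accommodate equal to that from Fight:
  the incumbent's payoff from Accommodate: q·(-9) + (1−q)·9 = -18q + 9
  the incumbent's payoff from Fight: q·8 + (1−q)·1 = 7q + 1
  -18q + 9 = 7q + 1  ⇒  -25q = -8  ⇒  q = 8/25.

p = 9/10, q = 8/25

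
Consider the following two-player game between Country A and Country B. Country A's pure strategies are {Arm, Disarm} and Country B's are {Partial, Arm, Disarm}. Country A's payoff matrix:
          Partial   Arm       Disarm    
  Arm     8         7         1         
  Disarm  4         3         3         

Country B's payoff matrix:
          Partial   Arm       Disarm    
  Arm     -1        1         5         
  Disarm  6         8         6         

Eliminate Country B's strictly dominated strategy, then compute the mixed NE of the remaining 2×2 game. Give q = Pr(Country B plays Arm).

Country B's strategy Partial is strictly dominated by Arm: 1 > -1 and 8 > 6. Eliminate Partial.
In a mixed equilibrium Country A is indifferent between Arm and Disarm; this condition fixes q.
  Country A's expected payoff from Arm: q·7 + (1−q)·1 = 6q + 1
  Country A's expected payoff from Disarm: q·3 + (1−q)·3 = 3
  6q + 1 = 3  ⇒  6q = 2  ⇒  q = 1/3.

q = 1/3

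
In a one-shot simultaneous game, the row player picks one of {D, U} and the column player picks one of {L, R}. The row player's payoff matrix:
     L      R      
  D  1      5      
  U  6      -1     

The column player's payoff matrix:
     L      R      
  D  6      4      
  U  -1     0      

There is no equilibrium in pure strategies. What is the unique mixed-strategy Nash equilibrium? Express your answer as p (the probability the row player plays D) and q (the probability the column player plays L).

Set the column player's expected payoff from L equal to that from R:
  the column player's expected payoff from L: p·6 + (1−p)·(-1) = 7p - 1
  the column player's expected payoff from R: p·4 + (1−p)·0 = 4p
  7p - 1 = 4p  ⇒  3p = 1  ⇒  p = 1/3.
The column player's mix must leave the row player indifferent between D and U.
  the row player's payoff from D: q·1 + (1−q)·5 = -4q + 5
  the row player's payoff from U: q·6 + (1−q)·(-1) = 7q - 1
  -4q + 5 = 7q - 1  ⇒  -11q = -6  ⇒  q = 6/11.

p = 1/3, q = 6/11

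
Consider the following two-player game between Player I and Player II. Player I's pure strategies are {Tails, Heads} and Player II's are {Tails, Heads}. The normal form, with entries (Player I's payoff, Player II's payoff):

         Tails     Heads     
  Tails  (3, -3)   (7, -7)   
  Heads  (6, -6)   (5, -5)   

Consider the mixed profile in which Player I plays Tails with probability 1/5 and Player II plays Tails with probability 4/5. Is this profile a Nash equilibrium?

No

Given Player II's mix q = 4/5, Player I's payoff from Tails is 19/5 but from Heads is 29/5. Player I strictly prefers Heads, so Player I would not mix.
So the proposed profile is not a Nash equilibrium.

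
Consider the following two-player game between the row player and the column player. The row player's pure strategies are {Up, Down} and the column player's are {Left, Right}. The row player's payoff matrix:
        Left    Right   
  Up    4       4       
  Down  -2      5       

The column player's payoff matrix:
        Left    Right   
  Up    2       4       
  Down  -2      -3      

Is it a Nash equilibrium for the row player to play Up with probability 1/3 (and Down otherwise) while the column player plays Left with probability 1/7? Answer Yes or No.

Yes

Check the column player's indifference given the row player's mix p = 1/3:
  payoff from Left = -2/3; payoff from Right = -2/3 — equal.
Check the row player's indifference given the column player's mix q = 1/7:
  payoff from Up = 4; payoff from Down = 4 — equal.
Both players are indifferent, so neither can profitably deviate.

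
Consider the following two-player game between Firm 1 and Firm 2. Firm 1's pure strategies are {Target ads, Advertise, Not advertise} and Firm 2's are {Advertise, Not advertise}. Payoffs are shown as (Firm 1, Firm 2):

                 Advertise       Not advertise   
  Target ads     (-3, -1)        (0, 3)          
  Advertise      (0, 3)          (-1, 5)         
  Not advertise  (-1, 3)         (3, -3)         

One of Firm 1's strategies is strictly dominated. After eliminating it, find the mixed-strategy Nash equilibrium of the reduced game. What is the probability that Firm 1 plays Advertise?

Firm 1's strategy Target ads is strictly dominated by Not advertise: -1 > -3 and 3 > 0. Eliminate Target ads.
For Firm 2 to be willing to mix, Firm 2 must be indifferent between Advertise and Not advertise, which pins down Firm 1's mix.
  Firm 2's payoff from Advertise: p·3 + (1−p)·3 = 3
  Firm 2's payoff from Not advertise: p·5 + (1−p)·(-3) = 8p - 3
  3 = 8p - 3  ⇒  -8p = -6  ⇒  p = 3/4.

p = 3/4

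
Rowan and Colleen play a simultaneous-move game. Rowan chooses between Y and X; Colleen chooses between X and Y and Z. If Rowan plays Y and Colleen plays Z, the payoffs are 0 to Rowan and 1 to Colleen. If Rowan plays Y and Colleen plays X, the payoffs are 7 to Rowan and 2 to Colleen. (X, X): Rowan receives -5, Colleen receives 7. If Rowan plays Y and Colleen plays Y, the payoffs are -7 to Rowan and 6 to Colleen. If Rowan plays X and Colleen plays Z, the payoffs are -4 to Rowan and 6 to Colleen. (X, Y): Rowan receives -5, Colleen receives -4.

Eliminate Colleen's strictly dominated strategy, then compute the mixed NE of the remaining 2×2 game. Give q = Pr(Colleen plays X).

Colleen's strategy Z is strictly dominated by X: 2 > 1 and 7 > 6. Eliminate Z.
For Rowan to be willing to mix, Rowan must be indifferent between Y and X, which pins down Colleen's mix.
  Rowan's expected payoff from Y: q·7 + (1−q)·(-7) = 14q - 7
  Rowan's expected payoff from X: q·(-5) + (1−q)·(-5) = -5
  14q - 7 = -5  ⇒  14q = 2  ⇒  q = 1/7.

q = 1/7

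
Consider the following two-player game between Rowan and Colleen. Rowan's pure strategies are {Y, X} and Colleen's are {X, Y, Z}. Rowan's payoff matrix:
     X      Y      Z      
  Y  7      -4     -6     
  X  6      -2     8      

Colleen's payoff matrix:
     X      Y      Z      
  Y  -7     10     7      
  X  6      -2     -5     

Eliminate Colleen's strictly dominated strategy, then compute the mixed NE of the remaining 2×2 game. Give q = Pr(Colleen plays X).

q = 2/3

Colleen's strategy Z is strictly dominated by Y: 10 > 7 and -2 > -5. Eliminate Z.
In a mixed equilibrium Rowan is indifferent between Y and X; this condition fixes q.
  Rowan's payoff from Y: q·7 + (1−q)·(-4) = 11q - 4
  Rowan's payoff from X: q·6 + (1−q)·(-2) = 8q - 2
  11q - 4 = 8q - 2  ⇒  3q = 2  ⇒  q = 2/3.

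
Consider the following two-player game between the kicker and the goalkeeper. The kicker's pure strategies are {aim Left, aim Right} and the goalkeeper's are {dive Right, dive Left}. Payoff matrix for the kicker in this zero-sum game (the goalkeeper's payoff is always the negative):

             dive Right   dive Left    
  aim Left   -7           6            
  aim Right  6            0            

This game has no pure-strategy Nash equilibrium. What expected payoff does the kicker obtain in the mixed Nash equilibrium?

For the kicker to be willing to mix, the kicker must be indifferent between aim Left and aim Right, which pins down the goalkeeper's mix.
  the kicker's payoff to aim Left: q·(-7) + (1−q)·6 = -13q + 6
  the kicker's payoff to aim Right: q·6 + (1−q)·0 = 6q
  -13q + 6 = 6q  ⇒  -19q = -6  ⇒  q = 6/19.
At equilibrium the kicker is indifferent across rows, so the kicker's payoff equals the payoff from aim Left: (6/19)·(-7) + (13/19)·6 = 36/19.

36/19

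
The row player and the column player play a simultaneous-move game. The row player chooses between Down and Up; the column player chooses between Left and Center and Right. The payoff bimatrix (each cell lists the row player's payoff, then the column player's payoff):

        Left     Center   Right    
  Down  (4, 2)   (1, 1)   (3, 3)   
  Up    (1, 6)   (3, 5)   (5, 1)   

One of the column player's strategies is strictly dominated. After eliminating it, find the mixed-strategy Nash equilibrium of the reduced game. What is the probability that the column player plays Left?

The column player's strategy Center is strictly dominated by Left: 2 > 1 and 6 > 5. Eliminate Center.
In a mixed equilibrium the row player is indifferent between Down and Up; this condition fixes q.
  the row player's payoff to Down: q·4 + (1−q)·3 = q + 3
  the row player's payoff to Up: q·1 + (1−q)·5 = -4q + 5
  q + 3 = -4q + 5  ⇒  5q = 2  ⇒  q = 2/5.

q = 2/5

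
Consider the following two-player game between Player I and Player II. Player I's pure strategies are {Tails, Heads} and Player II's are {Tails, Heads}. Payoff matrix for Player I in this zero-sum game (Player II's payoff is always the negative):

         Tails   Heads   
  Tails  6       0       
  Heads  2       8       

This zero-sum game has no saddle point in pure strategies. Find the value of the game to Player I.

v = 4

Player I's indifference between Tails and Heads determines Player II's mixing probability q:
  Player I's payoff from Tails: q·6 + (1−q)·0 = 6q
  Player I's payoff from Heads: q·2 + (1−q)·8 = -6q + 8
  6q = -6q + 8  ⇒  12q = 8  ⇒  q = 2/3.
The value is Player I's expected payoff against this mix (using Tails): (2/3)·6 + (1/3)·0 = 4.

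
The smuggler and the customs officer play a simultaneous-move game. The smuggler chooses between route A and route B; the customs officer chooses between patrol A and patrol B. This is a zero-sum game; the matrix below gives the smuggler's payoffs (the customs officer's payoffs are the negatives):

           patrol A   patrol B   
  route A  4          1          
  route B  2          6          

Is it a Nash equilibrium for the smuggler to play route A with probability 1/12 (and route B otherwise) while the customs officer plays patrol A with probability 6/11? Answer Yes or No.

Given the smuggler's mix p = 1/12, the customs officer's payoff from patrol A is -13/6 but from patrol B is -67/12. The customs officer strictly prefers patrol A, so the customs officer would not mix.
So the proposed profile is not a Nash equilibrium.

No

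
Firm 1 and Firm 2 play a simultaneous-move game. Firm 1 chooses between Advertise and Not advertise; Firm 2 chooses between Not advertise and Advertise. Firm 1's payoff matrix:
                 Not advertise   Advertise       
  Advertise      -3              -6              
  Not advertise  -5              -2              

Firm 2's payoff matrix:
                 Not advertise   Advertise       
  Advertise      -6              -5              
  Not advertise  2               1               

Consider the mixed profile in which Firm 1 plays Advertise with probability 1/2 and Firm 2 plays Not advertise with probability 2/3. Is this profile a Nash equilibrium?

Check Firm 2's indifference given Firm 1's mix p = 1/2:
  payoff from Not advertise = -2; payoff from Advertise = -2 — equal.
Check Firm 1's indifference given Firm 2's mix q = 2/3:
  payoff from Advertise = -4; payoff from Not advertise = -4 — equal.
Both players are indifferent, so neither can profitably deviate.

Yes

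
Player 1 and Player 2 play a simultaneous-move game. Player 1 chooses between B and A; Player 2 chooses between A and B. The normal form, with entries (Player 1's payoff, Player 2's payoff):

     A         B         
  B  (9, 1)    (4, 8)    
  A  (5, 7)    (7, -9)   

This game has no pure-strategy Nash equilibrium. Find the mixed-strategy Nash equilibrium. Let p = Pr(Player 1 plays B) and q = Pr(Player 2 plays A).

p = 16/23, q = 3/7

Player 2's indifference between A and B determines Player 1's mixing probability p:
  Player 2's payoff from A: p·1 + (1−p)·7 = -6p + 7
  Player 2's payoff from B: p·8 + (1−p)·(-9) = 17p - 9
  -6p + 7 = 17p - 9  ⇒  -23p = -16  ⇒  p = 16/23.
Set Player 1's expected payoff from B equal to that from A:
  Player 1's expected payoff from B: q·9 + (1−q)·4 = 5q + 4
  Player 1's expected payoff from A: q·5 + (1−q)·7 = -2q + 7
  5q + 4 = -2q + 7  ⇒  7q = 3  ⇒  q = 3/7.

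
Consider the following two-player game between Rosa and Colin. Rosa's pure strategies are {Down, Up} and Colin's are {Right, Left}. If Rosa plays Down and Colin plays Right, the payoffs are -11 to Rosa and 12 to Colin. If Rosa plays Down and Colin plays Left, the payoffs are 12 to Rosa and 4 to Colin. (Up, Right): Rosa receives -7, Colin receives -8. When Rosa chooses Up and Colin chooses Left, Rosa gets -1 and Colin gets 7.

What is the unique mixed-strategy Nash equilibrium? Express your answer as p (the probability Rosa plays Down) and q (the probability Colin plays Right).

p = 15/23, q = 13/17

Colin's indifference between Right and Left determines Rosa's mixing probability p:
  Colin's expected payoff from Right: p·12 + (1−p)·(-8) = 20p - 8
  Colin's expected payoff from Left: p·4 + (1−p)·7 = -3p + 7
  20p - 8 = -3p + 7  ⇒  23p = 15  ⇒  p = 15/23.
Colin's mix must leave Rosa indifferent between Down and Up.
  Rosa's payoff from Down: q·(-11) + (1−q)·12 = -23q + 12
  Rosa's payoff from Up: q·(-7) + (1−q)·(-1) = -6q - 1
  -23q + 12 = -6q - 1  ⇒  -17q = -13  ⇒  q = 13/17.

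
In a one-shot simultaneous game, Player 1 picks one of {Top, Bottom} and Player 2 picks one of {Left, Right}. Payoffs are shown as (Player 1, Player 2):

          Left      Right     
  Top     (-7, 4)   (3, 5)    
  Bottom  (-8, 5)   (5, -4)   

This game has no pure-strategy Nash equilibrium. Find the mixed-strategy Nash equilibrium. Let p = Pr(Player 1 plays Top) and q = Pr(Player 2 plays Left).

p = 9/10, q = 2/3

Player 2's indifference between Left and Right determines Player 1's mixing probability p:
  Player 2's payoff to Left: p·4 + (1−p)·5 = -p + 5
  Player 2's payoff to Right: p·5 + (1−p)·(-4) = 9p - 4
  -p + 5 = 9p - 4  ⇒  -10p = -9  ⇒  p = 9/10.
In a mixed equilibrium Player 1 is indifferent between Top and Bottom; this condition fixes q.
  Player 1's payoff to Top: q·(-7) + (1−q)·3 = -10q + 3
  Player 1's payoff to Bottom: q·(-8) + (1−q)·5 = -13q + 5
  -10q + 3 = -13q + 5  ⇒  3q = 2  ⇒  q = 2/3.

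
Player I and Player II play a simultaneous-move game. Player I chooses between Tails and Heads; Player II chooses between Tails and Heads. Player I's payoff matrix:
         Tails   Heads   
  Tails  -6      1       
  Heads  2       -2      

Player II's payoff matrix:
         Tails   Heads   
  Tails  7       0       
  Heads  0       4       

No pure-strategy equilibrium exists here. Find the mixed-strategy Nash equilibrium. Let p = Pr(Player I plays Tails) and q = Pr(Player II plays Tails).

p = 4/11, q = 3/11

Set Player II's expected payoff from Tails equal to that from Heads:
  Player II's expected payoff from Tails: p·7 + (1−p)·0 = 7p
  Player II's expected payoff from Heads: p·0 + (1−p)·4 = -4p + 4
  7p = -4p + 4  ⇒  11p = 4  ⇒  p = 4/11.
Player II's mix must leave Player I indifferent between Tails and Heads.
  Player I's expected payoff from Tails: q·(-6) + (1−q)·1 = -7q + 1
  Player I's expected payoff from Heads: q·2 + (1−q)·(-2) = 4q - 2
  -7q + 1 = 4q - 2  ⇒  -11q = -3  ⇒  q = 3/11.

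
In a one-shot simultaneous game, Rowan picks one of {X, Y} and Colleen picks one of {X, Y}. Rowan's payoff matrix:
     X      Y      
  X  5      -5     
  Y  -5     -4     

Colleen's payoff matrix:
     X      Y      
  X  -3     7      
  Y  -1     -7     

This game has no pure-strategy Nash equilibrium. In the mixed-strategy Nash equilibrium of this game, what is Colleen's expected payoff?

-7/4

Colleen's indifference between X and Y determines Rowan's mixing probability p:
  Colleen's expected payoff from X: p·(-3) + (1−p)·(-1) = -2p - 1
  Colleen's expected payoff from Y: p·7 + (1−p)·(-7) = 14p - 7
  -2p - 1 = 14p - 7  ⇒  -16p = -6  ⇒  p = 3/8.
At equilibrium Colleen is indifferent across columns, so Colleen's payoff equals the payoff from X: (3/8)·(-3) + (5/8)·(-1) = -7/4.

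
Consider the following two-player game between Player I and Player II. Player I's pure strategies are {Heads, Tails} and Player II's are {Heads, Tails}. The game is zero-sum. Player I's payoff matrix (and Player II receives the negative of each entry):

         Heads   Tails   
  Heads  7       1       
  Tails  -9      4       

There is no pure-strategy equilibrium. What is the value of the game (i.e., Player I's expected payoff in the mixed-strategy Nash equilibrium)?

v = 37/19

For Player I to be willing to mix, Player I must be indifferent between Heads and Tails, which pins down Player II's mix.
  Player I's payoff to Heads: q·7 + (1−q)·1 = 6q + 1
  Player I's payoff to Tails: q·(-9) + (1−q)·4 = -13q + 4
  6q + 1 = -13q + 4  ⇒  19q = 3  ⇒  q = 3/19.
The value is Player I's expected payoff against this mix (using Heads): (3/19)·7 + (16/19)·1 = 37/19.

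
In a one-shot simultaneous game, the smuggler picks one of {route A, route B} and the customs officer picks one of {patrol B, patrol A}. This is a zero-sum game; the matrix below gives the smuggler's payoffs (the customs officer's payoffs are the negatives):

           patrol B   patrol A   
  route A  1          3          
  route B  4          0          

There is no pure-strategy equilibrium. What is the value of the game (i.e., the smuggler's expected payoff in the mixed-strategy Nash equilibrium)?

v = 2

The smuggler's indifference between route A and route B determines the customs officer's mixing probability q:
  the smuggler's payoff to route A: q·1 + (1−q)·3 = -2q + 3
  the smuggler's payoff to route B: q·4 + (1−q)·0 = 4q
  -2q + 3 = 4q  ⇒  -6q = -3  ⇒  q = 1/2.
The value is the smuggler's expected payoff against this mix (using route A): (1/2)·1 + (1/2)·3 = 2.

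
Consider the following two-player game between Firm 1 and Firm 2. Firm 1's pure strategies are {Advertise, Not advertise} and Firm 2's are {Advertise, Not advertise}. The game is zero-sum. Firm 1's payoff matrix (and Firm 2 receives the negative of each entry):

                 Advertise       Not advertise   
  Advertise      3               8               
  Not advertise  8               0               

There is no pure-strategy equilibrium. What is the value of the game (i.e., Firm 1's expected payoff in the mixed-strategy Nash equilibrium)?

v = 64/13

In a mixed equilibrium Firm 1 is indifferent between Advertise and Not advertise; this condition fixes q.
  Firm 1's payoff from Advertise: q·3 + (1−q)·8 = -5q + 8
  Firm 1's payoff from Not advertise: q·8 + (1−q)·0 = 8q
  -5q + 8 = 8q  ⇒  -13q = -8  ⇒  q = 8/13.
The value is Firm 1's expected payoff against this mix (using Advertise): (8/13)·3 + (5/13)·8 = 64/13.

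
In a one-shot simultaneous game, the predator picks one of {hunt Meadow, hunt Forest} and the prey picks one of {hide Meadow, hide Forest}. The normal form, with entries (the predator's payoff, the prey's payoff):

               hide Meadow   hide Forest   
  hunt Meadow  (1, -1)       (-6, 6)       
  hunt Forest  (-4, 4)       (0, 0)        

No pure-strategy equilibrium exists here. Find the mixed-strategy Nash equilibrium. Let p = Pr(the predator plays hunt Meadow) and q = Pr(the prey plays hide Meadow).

p = 4/11, q = 6/11

The predator's mix must leave the prey indifferent between hide Meadow and hide Forest.
  the prey's payoff from hide Meadow: p·(-1) + (1−p)·4 = -5p + 4
  the prey's payoff from hide Forest: p·6 + (1−p)·0 = 6p
  -5p + 4 = 6p  ⇒  -11p = -4  ⇒  p = 4/11.
The predator's indifference between hunt Meadow and hunt Forest determines the prey's mixing probability q:
  the predator's payoff from hunt Meadow: q·1 + (1−q)·(-6) = 7q - 6
  the predator's payoff from hunt Forest: q·(-4) + (1−q)·0 = -4q
  7q - 6 = -4q  ⇒  11q = 6  ⇒  q = 6/11.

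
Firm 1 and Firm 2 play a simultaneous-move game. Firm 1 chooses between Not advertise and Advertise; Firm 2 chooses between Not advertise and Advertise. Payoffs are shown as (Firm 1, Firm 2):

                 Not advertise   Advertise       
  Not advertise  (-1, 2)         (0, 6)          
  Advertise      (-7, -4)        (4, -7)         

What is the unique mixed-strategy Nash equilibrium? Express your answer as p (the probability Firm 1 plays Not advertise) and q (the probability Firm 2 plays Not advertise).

p = 3/7, q = 2/5

Set Firm 2's expected payoff from Not advertise equal to that from Advertise:
  Firm 2's expected payoff from Not advertise: p·2 + (1−p)·(-4) = 6p - 4
  Firm 2's expected payoff from Advertise: p·6 + (1−p)·(-7) = 13p - 7
  6p - 4 = 13p - 7  ⇒  -7p = -3  ⇒  p = 3/7.
For Firm 1 to be willing to mix, Firm 1 must be indifferent between Not advertise and Advertise, which pins down Firm 2's mix.
  Firm 1's payoff to Not advertise: q·(-1) + (1−q)·0 = -q
  Firm 1's payoff to Advertise: q·(-7) + (1−q)·4 = -11q + 4
  -q = -11q + 4  ⇒  10q = 4  ⇒  q = 2/5.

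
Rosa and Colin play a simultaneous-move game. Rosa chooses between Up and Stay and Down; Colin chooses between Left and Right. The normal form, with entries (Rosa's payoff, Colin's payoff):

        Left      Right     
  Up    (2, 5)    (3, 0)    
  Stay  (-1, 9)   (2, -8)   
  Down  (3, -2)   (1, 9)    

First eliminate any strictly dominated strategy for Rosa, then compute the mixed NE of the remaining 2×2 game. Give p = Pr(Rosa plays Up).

p = 11/16

Rosa's strategy Stay is strictly dominated by Up: 2 > -1 and 3 > 2. Eliminate Stay.
For Colin to be willing to mix, Colin must be indifferent between Left and Right, which pins down Rosa's mix.
  Colin's expected payoff from Left: p·5 + (1−p)·(-2) = 7p - 2
  Colin's expected payoff from Right: p·0 + (1−p)·9 = -9p + 9
  7p - 2 = -9p + 9  ⇒  16p = 11  ⇒  p = 11/16.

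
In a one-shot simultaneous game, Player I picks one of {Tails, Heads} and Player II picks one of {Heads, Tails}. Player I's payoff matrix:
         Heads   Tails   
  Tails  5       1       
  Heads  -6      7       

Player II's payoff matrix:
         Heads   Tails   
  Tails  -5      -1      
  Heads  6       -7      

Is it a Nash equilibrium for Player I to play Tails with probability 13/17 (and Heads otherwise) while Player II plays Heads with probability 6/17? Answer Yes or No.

Check Player II's indifference given Player I's mix p = 13/17:
  payoff from Heads = -41/17; payoff from Tails = -41/17 — equal.
Check Player I's indifference given Player II's mix q = 6/17:
  payoff from Tails = 41/17; payoff from Heads = 41/17 — equal.
Both players are indifferent, so neither can profitably deviate.

Yes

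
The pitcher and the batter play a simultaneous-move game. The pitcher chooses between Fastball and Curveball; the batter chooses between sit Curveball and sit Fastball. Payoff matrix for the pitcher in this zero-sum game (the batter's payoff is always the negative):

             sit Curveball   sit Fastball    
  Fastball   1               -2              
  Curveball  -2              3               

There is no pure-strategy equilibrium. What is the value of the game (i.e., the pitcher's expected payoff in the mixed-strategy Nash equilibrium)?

v = -1/8

Set the pitcher's expected payoff from Fastball equal to that from Curveball:
  the pitcher's expected payoff from Fastball: q·1 + (1−q)·(-2) = 3q - 2
  the pitcher's expected payoff from Curveball: q·(-2) + (1−q)·3 = -5q + 3
  3q - 2 = -5q + 3  ⇒  8q = 5  ⇒  q = 5/8.
The value is the pitcher's expected payoff against this mix (using Fastball): (5/8)·1 + (3/8)·(-2) = -1/8.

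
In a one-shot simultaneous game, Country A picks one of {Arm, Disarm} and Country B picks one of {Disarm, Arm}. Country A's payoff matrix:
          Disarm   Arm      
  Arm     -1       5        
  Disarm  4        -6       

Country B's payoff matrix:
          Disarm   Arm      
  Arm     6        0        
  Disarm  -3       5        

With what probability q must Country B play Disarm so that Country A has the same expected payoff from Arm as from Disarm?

q = 11/16

Country A's indifference between Arm and Disarm determines Country B's mixing probability q:
  Country A's payoff from Arm: q·(-1) + (1−q)·5 = -6q + 5
  Country A's payoff from Disarm: q·4 + (1−q)·(-6) = 10q - 6
  -6q + 5 = 10q - 6  ⇒  -16q = -11  ⇒  q = 11/16.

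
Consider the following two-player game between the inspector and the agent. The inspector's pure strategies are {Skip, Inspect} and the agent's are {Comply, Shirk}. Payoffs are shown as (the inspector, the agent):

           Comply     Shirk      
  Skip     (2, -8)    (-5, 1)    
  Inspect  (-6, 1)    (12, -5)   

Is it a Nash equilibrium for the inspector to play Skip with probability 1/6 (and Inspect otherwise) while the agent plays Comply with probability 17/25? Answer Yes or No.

Given the inspector's mix p = 1/6, the agent's payoff from Comply is -1/2 but from Shirk is -4. The agent strictly prefers Comply, so the agent would not mix.
So the proposed profile is not a Nash equilibrium.

No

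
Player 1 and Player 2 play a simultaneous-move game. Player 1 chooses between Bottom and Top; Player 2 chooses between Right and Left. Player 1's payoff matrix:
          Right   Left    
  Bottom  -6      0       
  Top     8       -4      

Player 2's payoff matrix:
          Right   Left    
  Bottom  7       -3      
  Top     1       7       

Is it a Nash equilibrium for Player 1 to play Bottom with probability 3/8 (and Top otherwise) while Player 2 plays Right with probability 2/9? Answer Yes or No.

Check Player 2's indifference given Player 1's mix p = 3/8:
  payoff from Right = 13/4; payoff from Left = 13/4 — equal.
Check Player 1's indifference given Player 2's mix q = 2/9:
  payoff from Bottom = -4/3; payoff from Top = -4/3 — equal.
Both players are indifferent, so neither can profitably deviate.

Yes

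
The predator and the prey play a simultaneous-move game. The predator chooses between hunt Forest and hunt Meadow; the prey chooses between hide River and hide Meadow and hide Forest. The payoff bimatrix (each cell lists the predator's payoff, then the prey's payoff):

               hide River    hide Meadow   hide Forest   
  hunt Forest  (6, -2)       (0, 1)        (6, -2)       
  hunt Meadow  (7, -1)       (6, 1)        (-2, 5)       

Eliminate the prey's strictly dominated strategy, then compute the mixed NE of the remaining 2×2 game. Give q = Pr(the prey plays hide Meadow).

The prey's strategy hide River is strictly dominated by hide Meadow: 1 > -2 and 1 > -1. Eliminate hide River.
Set the predator's expected payoff from hunt Forest equal to that from hunt Meadow:
  the predator's payoff to hunt Forest: q·0 + (1−q)·6 = -6q + 6
  the predator's payoff to hunt Meadow: q·6 + (1−q)·(-2) = 8q - 2
  -6q + 6 = 8q - 2  ⇒  -14q = -8  ⇒  q = 4/7.

q = 4/7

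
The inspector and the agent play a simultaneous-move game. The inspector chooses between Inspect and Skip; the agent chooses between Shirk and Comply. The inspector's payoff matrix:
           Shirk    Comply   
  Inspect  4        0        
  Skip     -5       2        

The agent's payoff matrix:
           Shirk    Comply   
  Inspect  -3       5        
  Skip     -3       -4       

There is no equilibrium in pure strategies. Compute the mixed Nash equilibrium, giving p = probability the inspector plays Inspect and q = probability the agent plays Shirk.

The agent's indifference between Shirk and Comply determines the inspector's mixing probability p:
  the agent's payoff from Shirk: p·(-3) + (1−p)·(-3) = -3
  the agent's payoff from Comply: p·5 + (1−p)·(-4) = 9p - 4
  -3 = 9p - 4  ⇒  -9p = -1  ⇒  p = 1/9.
The agent's mix must leave the inspector indifferent between Inspect and Skip.
  the inspector's payoff to Inspect: q·4 + (1−q)·0 = 4q
  the inspector's payoff to Skip: q·(-5) + (1−q)·2 = -7q + 2
  4q = -7q + 2  ⇒  11q = 2  ⇒  q = 2/11.

p = 1/9, q = 2/11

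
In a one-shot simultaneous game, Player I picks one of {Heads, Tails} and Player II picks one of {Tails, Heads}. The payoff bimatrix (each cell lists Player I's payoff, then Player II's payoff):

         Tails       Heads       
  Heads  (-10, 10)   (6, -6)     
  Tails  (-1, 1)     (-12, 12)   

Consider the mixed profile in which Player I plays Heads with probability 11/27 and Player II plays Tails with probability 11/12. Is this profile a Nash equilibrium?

Given Player II's mix q = 11/12, Player I's payoff from Heads is -26/3 but from Tails is -23/12. Player I strictly prefers Tails, so Player I would not mix.
So the proposed profile is not a Nash equilibrium.

No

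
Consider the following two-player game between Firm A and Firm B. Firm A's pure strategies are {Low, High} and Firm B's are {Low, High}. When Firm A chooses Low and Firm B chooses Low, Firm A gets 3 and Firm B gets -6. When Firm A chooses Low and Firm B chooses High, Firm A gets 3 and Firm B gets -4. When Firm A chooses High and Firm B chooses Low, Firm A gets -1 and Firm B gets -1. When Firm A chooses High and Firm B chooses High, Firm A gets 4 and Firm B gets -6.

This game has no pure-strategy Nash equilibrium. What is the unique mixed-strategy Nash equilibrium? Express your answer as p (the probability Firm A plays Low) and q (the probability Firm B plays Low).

In a mixed equilibrium Firm B is indifferent between Low and High; this condition fixes p.
  Firm B's payoff to Low: p·(-6) + (1−p)·(-1) = -5p - 1
  Firm B's payoff to High: p·(-4) + (1−p)·(-6) = 2p - 6
  -5p - 1 = 2p - 6  ⇒  -7p = -5  ⇒  p = 5/7.
In a mixed equilibrium Firm A is indifferent between Low and High; this condition fixes q.
  Firm A's payoff from Low: q·3 + (1−q)·3 = 3
  Firm A's payoff from High: q·(-1) + (1−q)·4 = -5q + 4
  3 = -5q + 4  ⇒  5q = 1  ⇒  q = 1/5.

p = 5/7, q = 1/5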